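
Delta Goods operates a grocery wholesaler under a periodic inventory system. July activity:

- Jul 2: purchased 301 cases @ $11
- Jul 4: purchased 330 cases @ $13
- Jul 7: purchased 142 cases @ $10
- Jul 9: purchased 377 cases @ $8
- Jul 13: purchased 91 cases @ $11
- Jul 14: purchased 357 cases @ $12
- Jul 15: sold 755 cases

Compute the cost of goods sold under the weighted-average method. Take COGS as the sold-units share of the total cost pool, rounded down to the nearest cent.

Jul 15, sell 755: 755/1598 × $17,322.00 → $8,184.04
Ending inventory (cost pool remaining) = $9,137.96
Check: goods available $17,322.00 = COGS $8,184.04 + ending $9,137.96

COGS = $8,184.04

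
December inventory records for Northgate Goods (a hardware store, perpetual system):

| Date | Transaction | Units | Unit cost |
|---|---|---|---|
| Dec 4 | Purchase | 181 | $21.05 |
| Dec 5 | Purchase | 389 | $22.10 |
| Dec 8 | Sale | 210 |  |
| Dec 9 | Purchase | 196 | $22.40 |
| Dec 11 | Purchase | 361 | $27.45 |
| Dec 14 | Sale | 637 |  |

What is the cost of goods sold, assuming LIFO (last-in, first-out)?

Dec 8, 210 sold [LIFO — newest first]: 210 @ $22.10 = $4,641.00
Dec 14, 637 sold [LIFO — newest first]: 361 @ $27.45 + 196 @ $22.40 + 80 @ $22.10 = $16,067.85
Total COGS = $4,641.00 + $16,067.85 = $20,708.85
Ending inventory: 181 @ $21.05 + 99 @ $22.10 = $5,997.95
Check: goods available $26,706.80 = COGS $20,708.85 + ending $5,997.95

COGS = $20,708.85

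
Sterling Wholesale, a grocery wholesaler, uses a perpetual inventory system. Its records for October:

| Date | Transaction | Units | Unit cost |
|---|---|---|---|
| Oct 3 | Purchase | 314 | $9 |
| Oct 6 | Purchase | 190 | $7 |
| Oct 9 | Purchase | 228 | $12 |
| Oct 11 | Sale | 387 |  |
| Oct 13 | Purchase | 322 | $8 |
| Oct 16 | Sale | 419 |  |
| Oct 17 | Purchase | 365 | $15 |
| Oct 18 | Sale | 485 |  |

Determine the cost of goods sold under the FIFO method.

COGS = $13,023

Oct 11, 387 sold [FIFO — oldest first]: 314 @ $9 + 73 @ $7 = $3,337
Oct 16, 419 sold [FIFO — oldest first]: 117 @ $7 + 228 @ $12 + 74 @ $8 = $4,147
Oct 18, 485 sold [FIFO — oldest first]: 248 @ $8 + 237 @ $15 = $5,539
Total COGS = $3,337 + $4,147 + $5,539 = $13,023
Ending inventory: 128 @ $15 = $1,920
Check: goods available $14,943 = COGS $13,023 + ending $1,920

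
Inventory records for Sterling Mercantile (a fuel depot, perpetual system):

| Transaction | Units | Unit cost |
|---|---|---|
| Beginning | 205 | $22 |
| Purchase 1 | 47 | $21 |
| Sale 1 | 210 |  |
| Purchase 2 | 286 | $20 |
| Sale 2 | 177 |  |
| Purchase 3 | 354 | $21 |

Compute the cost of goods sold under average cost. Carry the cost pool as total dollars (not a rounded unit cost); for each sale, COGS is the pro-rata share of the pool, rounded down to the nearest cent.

COGS = $8,161.93

After Beginning: 205 on hand, pool $4,510.00 (≈ $22.0000 each)
After Purchase 1: 252 on hand, pool $5,497.00 (≈ $21.8135 each)
Sale 1, sell 210: 210/252 × $5,497.00 → $4,580.83
After Purchase 2: 328 on hand, pool $6,636.17 (≈ $20.2322 each)
Sale 2, sell 177: 177/328 × $6,636.17 → $3,581.10
After Purchase 3: 505 on hand, pool $10,489.07 (≈ $20.7704 each)
Total COGS = $4,580.83 + $3,581.10 = $8,161.93
Ending inventory (cost pool remaining) = $10,489.07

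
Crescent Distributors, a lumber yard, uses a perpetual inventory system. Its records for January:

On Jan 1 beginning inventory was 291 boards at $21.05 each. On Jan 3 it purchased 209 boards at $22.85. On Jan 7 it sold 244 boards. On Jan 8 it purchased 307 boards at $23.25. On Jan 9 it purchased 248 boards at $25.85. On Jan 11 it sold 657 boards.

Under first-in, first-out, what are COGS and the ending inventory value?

COGS = $20,468.85; ending inventory = $3,980.90

Jan 7, 244 sold [FIFO — oldest first]: 244 @ $21.05 = $5,136.20
Jan 11, 657 sold [FIFO — oldest first]: 47 @ $21.05 + 209 @ $22.85 + 307 @ $23.25 + 94 @ $25.85 = $15,332.65
Total COGS = $5,136.20 + $15,332.65 = $20,468.85
Ending inventory: 154 @ $25.85 = $3,980.90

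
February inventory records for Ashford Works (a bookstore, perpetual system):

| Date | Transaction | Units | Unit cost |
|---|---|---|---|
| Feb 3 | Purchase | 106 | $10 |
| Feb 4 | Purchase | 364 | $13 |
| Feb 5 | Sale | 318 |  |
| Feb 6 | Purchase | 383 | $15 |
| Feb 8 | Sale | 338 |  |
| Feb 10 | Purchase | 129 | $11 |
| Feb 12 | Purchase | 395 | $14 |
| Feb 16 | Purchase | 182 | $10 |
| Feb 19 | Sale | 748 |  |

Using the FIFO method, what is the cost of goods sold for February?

COGS = $18,756

Feb 5, 318 sold [FIFO — oldest first]: 106 @ $10 + 212 @ $13 = $3,816
Feb 8, 338 sold [FIFO — oldest first]: 152 @ $13 + 186 @ $15 = $4,766
Feb 19, 748 sold [FIFO — oldest first]: 197 @ $15 + 129 @ $11 + 395 @ $14 + 27 @ $10 = $10,174
Total COGS = $3,816 + $4,766 + $10,174 = $18,756
Ending inventory: 155 @ $10 = $1,550
Check: goods available $20,306 = COGS $18,756 + ending $1,550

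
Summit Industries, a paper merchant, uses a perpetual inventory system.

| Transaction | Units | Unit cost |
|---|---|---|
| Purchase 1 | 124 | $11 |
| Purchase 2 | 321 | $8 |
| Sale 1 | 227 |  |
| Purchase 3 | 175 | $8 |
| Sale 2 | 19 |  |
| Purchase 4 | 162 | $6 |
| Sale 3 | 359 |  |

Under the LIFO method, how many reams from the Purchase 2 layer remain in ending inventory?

Sale 1 (227) [LIFO — newest first]: 227 @ $8 = $1,816
Sale 2 (19) [LIFO — newest first]: 19 @ $8 = $152
Sale 3 (359) [LIFO — newest first]: 162 @ $6 + 156 @ $8 + 41 @ $8 = $2,548
Total COGS = $1,816 + $152 + $2,548 = $4,516
Ending inventory: 124 @ $11 + 53 @ $8 = $1,788
Check: goods available $6,304 = COGS $4,516 + ending $1,788

53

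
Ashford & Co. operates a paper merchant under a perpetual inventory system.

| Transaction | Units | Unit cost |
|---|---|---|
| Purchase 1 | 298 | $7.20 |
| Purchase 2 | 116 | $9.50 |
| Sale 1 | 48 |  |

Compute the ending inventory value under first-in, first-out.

Ending inventory = $2,902.00

Sale 1 (48) [FIFO — oldest first]: 48 @ $7.20 = $345.60
Ending inventory: 250 @ $7.20 + 116 @ $9.50 = $2,902.00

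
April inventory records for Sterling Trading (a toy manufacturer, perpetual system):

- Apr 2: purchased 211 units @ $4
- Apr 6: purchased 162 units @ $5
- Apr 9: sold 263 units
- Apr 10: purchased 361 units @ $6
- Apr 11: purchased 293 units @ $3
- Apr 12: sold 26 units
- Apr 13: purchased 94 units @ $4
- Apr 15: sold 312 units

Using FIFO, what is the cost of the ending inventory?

Apr 9, 263 sold [FIFO — oldest first]: 211 @ $4 + 52 @ $5 = $1,104
Apr 12, 26 sold [FIFO — oldest first]: 26 @ $5 = $130
Apr 15, 312 sold [FIFO — oldest first]: 84 @ $5 + 228 @ $6 = $1,788
Total COGS = $1,104 + $130 + $1,788 = $3,022
Ending inventory: 133 @ $6 + 293 @ $3 + 94 @ $4 = $2,053

Ending inventory = $2,053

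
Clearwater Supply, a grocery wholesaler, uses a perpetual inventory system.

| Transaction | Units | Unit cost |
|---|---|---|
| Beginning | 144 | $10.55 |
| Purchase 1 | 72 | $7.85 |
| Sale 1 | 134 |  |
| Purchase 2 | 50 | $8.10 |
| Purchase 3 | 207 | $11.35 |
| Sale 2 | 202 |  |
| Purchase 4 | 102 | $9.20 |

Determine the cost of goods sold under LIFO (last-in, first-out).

Sale 1 (134) [LIFO — newest first]: 72 @ $7.85 + 62 @ $10.55 = $1,219.30
Sale 2 (202) [LIFO — newest first]: 202 @ $11.35 = $2,292.70
Total COGS = $1,219.30 + $2,292.70 = $3,512.00
Ending inventory: 82 @ $10.55 + 50 @ $8.10 + 5 @ $11.35 + 102 @ $9.20 = $2,265.25
Check: goods available $5,777.25 = COGS $3,512.00 + ending $2,265.25

COGS = $3,512.00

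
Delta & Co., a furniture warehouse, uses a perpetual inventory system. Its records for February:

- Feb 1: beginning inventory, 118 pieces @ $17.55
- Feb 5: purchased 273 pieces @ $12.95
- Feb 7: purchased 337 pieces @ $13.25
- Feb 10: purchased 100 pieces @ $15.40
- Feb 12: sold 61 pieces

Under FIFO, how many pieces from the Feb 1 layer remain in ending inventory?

57

Feb 12, 61 sold [FIFO — oldest first]: 61 @ $17.55 = $1,070.55
Ending inventory: 57 @ $17.55 + 273 @ $12.95 + 337 @ $13.25 + 100 @ $15.40 = $10,540.95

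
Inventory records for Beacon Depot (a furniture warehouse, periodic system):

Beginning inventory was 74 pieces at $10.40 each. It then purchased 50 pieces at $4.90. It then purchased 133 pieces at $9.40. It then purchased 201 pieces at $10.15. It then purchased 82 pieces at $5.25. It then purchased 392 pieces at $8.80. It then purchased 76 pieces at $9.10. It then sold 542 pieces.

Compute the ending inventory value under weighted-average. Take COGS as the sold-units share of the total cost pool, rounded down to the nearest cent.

Sale 1, sell 542: 542/1008 × $8,876.65 → $4,772.96
Ending inventory (cost pool remaining) = $4,103.69

Ending inventory = $4,103.69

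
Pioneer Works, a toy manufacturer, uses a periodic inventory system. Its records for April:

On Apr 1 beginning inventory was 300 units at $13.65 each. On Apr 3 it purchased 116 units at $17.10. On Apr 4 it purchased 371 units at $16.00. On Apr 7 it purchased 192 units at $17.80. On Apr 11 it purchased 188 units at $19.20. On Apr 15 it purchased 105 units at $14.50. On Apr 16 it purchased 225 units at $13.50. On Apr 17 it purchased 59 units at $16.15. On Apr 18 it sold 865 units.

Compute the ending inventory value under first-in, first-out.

Ending inventory = $11,151.65

Apr 18, 865 sold [FIFO — oldest first]: 300 @ $13.65 + 116 @ $17.10 + 371 @ $16.00 + 78 @ $17.80 = $13,403.00
Ending inventory: 114 @ $17.80 + 188 @ $19.20 + 105 @ $14.50 + 225 @ $13.50 + 59 @ $16.15 = $11,151.65
Check: goods available $24,554.65 = COGS $13,403.00 + ending $11,151.65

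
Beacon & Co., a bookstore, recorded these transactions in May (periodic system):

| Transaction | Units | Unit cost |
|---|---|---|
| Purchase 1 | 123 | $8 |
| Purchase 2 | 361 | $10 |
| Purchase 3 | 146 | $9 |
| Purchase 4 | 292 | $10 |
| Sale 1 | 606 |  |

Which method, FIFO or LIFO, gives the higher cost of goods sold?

FIFO COGS: 123 @ $8 + 361 @ $10 + 122 @ $9 = $5,692
LIFO COGS: 292 @ $10 + 146 @ $9 + 168 @ $10 = $5,914

LIFO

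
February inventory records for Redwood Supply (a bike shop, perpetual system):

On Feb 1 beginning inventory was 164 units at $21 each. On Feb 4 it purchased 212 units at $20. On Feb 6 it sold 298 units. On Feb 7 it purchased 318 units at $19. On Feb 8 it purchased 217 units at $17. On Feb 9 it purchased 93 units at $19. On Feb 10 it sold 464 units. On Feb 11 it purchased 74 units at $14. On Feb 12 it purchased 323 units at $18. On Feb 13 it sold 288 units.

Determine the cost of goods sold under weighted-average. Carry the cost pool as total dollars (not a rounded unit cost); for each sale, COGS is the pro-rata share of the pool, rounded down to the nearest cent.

After Feb 1: 164 on hand, pool $3,444.00 (≈ $21.0000 each)
After Feb 4: 376 on hand, pool $7,684.00 (≈ $20.4362 each)
Feb 6, sell 298: 298/376 × $7,684.00 → $6,089.97
After Feb 7: 396 on hand, pool $7,636.03 (≈ $19.2829 each)
After Feb 8: 613 on hand, pool $11,325.03 (≈ $18.4748 each)
After Feb 9: 706 on hand, pool $13,092.03 (≈ $18.5440 each)
Feb 10, sell 464: 464/706 × $13,092.03 → $8,604.39
After Feb 11: 316 on hand, pool $5,523.64 (≈ $17.4799 each)
After Feb 12: 639 on hand, pool $11,337.64 (≈ $17.7428 each)
Feb 13, sell 288: 288/639 × $11,337.64 → $5,109.92
Total COGS = $6,089.97 + $8,604.39 + $5,109.92 = $19,804.28
Ending inventory (cost pool remaining) = $6,227.72

COGS = $19,804.28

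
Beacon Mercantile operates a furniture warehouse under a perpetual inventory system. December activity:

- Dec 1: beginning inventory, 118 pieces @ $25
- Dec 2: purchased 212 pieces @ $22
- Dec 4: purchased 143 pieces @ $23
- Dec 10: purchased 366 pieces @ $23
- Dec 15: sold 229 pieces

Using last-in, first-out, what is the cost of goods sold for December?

COGS = $5,267

Dec 15, 229 sold [LIFO — newest first]: 229 @ $23 = $5,267
Ending inventory: 118 @ $25 + 212 @ $22 + 143 @ $23 + 137 @ $23 = $14,054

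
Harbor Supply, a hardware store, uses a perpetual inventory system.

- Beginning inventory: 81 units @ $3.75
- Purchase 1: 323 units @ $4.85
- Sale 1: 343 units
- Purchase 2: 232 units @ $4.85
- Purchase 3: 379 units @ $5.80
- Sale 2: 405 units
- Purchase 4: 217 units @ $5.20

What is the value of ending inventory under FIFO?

Sale 1 (343) [FIFO — oldest first]: 81 @ $3.75 + 262 @ $4.85 = $1,574.45
Sale 2 (405) [FIFO — oldest first]: 61 @ $4.85 + 232 @ $4.85 + 112 @ $5.80 = $2,070.65
Total COGS = $1,574.45 + $2,070.65 = $3,645.10
Ending inventory: 267 @ $5.80 + 217 @ $5.20 = $2,677.00
Check: goods available $6,322.10 = COGS $3,645.10 + ending $2,677.00

Ending inventory = $2,677.00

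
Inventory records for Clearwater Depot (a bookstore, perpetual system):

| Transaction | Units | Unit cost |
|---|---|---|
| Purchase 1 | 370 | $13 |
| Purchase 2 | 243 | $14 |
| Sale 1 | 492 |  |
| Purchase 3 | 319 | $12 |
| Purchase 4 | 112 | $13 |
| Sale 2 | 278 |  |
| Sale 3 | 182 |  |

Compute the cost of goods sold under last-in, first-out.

Sale 1 (492) [LIFO — newest first]: 243 @ $14 + 249 @ $13 = $6,639
Sale 2 (278) [LIFO — newest first]: 112 @ $13 + 166 @ $12 = $3,448
Sale 3 (182) [LIFO — newest first]: 153 @ $12 + 29 @ $13 = $2,213
Total COGS = $6,639 + $3,448 + $2,213 = $12,300
Ending inventory: 92 @ $13 = $1,196

COGS = $12,300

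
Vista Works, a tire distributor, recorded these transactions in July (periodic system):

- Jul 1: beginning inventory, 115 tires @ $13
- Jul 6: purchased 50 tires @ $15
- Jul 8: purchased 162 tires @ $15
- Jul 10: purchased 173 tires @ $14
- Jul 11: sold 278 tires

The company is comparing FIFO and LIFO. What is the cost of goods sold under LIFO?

FIFO COGS: 115 @ $13 + 50 @ $15 + 113 @ $15 = $3,940
LIFO COGS: 173 @ $14 + 105 @ $15 = $3,997

COGS = $3,997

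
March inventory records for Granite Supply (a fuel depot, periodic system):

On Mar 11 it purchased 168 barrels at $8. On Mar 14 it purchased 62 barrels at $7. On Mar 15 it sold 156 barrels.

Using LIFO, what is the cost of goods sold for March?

COGS = $1,186

Mar 15, 156 sold [LIFO — newest first]: 62 @ $7 + 94 @ $8 = $1,186
Ending inventory: 74 @ $8 = $592
Check: goods available $1,778 = COGS $1,186 + ending $592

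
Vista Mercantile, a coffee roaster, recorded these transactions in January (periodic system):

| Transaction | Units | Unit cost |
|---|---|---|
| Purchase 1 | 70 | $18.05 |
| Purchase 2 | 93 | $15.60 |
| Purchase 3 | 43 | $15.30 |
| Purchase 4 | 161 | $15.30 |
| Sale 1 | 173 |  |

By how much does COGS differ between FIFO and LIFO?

FIFO COGS: 70 @ $18.05 + 93 @ $15.60 + 10 @ $15.30 = $2,867.30
LIFO COGS: 161 @ $15.30 + 12 @ $15.30 = $2,646.90
Difference = |$2,867.30 − $2,646.90| = $220.40

$220.40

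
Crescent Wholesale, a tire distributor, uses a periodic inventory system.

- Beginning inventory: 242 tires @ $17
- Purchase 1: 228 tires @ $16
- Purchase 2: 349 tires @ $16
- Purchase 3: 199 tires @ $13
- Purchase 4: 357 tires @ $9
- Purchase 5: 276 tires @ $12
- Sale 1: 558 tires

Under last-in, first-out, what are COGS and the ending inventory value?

COGS = $5,850; ending inventory = $16,608

Sale 1 (558) [LIFO — newest first]: 276 @ $12 + 282 @ $9 = $5,850
Ending inventory: 242 @ $17 + 228 @ $16 + 349 @ $16 + 199 @ $13 + 75 @ $9 = $16,608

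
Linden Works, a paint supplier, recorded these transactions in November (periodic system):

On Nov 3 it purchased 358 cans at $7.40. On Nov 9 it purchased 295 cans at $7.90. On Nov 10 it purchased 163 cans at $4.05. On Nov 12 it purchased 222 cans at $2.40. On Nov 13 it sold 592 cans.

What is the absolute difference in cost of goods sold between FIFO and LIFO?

$1,669.55

FIFO COGS: 358 @ $7.40 + 234 @ $7.90 = $4,497.80
LIFO COGS: 222 @ $2.40 + 163 @ $4.05 + 207 @ $7.90 = $2,828.25
Difference = |$4,497.80 − $2,828.25| = $1,669.55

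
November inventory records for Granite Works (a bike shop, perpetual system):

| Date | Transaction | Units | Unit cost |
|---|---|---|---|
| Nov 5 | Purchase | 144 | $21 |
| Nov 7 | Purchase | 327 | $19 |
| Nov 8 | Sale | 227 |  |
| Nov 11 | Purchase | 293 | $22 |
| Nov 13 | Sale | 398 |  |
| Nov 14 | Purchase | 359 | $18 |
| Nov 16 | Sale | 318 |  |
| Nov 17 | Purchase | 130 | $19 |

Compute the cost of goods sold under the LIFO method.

Nov 8, 227 sold [LIFO — newest first]: 227 @ $19 = $4,313
Nov 13, 398 sold [LIFO — newest first]: 293 @ $22 + 100 @ $19 + 5 @ $21 = $8,451
Nov 16, 318 sold [LIFO — newest first]: 318 @ $18 = $5,724
Total COGS = $4,313 + $8,451 + $5,724 = $18,488
Ending inventory: 139 @ $21 + 41 @ $18 + 130 @ $19 = $6,127
Check: goods available $24,615 = COGS $18,488 + ending $6,127

COGS = $18,488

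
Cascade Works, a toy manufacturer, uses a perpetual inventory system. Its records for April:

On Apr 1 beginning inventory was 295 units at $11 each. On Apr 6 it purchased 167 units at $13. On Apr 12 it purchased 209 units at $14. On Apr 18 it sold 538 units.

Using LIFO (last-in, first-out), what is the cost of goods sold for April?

COGS = $6,879

Apr 18, 538 sold [LIFO — newest first]: 209 @ $14 + 167 @ $13 + 162 @ $11 = $6,879
Ending inventory: 133 @ $11 = $1,463
Check: goods available $8,342 = COGS $6,879 + ending $1,463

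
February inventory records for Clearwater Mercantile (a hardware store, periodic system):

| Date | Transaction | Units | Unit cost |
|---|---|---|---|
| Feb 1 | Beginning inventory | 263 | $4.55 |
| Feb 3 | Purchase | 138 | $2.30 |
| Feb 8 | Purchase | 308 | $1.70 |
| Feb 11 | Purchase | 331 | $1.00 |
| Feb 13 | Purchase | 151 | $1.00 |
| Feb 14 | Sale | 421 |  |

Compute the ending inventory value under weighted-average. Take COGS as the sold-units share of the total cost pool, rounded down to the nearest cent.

Feb 14, sell 421: 421/1191 × $2,519.65 → $890.65
Ending inventory (cost pool remaining) = $1,629.00

Ending inventory = $1,629.00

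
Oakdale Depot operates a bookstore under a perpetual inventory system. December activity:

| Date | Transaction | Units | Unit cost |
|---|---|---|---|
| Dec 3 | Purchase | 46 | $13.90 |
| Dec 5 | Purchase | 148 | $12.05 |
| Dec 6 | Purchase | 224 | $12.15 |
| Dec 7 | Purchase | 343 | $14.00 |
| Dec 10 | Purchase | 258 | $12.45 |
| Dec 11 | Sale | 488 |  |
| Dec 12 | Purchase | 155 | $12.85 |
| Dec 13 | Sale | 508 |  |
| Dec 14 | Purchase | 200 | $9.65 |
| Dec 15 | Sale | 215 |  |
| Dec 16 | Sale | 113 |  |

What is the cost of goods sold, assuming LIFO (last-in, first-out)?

COGS = $16,392.65

Dec 11, 488 sold [LIFO — newest first]: 258 @ $12.45 + 230 @ $14.00 = $6,432.10
Dec 13, 508 sold [LIFO — newest first]: 155 @ $12.85 + 113 @ $14.00 + 224 @ $12.15 + 16 @ $12.05 = $6,488.15
Dec 15, 215 sold [LIFO — newest first]: 200 @ $9.65 + 15 @ $12.05 = $2,110.75
Dec 16, 113 sold [LIFO — newest first]: 113 @ $12.05 = $1,361.65
Total COGS = $6,432.10 + $6,488.15 + $2,110.75 + $1,361.65 = $16,392.65
Ending inventory: 46 @ $13.90 + 4 @ $12.05 = $687.60
Check: goods available $17,080.25 = COGS $16,392.65 + ending $687.60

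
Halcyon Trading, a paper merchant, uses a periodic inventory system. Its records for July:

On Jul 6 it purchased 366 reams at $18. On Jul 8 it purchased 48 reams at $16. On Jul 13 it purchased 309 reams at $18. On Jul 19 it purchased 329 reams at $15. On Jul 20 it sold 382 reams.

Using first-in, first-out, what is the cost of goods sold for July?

Jul 20, 382 sold [FIFO — oldest first]: 366 @ $18 + 16 @ $16 = $6,844
Ending inventory: 32 @ $16 + 309 @ $18 + 329 @ $15 = $11,009

COGS = $6,844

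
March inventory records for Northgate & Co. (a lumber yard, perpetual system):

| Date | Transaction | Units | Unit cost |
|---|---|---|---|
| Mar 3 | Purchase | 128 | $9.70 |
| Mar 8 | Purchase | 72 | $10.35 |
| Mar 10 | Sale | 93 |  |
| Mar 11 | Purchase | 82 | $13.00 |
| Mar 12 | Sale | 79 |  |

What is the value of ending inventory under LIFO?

Ending inventory = $1,076.90

Mar 10, 93 sold [LIFO — newest first]: 72 @ $10.35 + 21 @ $9.70 = $948.90
Mar 12, 79 sold [LIFO — newest first]: 79 @ $13.00 = $1,027.00
Total COGS = $948.90 + $1,027.00 = $1,975.90
Ending inventory: 107 @ $9.70 + 3 @ $13.00 = $1,076.90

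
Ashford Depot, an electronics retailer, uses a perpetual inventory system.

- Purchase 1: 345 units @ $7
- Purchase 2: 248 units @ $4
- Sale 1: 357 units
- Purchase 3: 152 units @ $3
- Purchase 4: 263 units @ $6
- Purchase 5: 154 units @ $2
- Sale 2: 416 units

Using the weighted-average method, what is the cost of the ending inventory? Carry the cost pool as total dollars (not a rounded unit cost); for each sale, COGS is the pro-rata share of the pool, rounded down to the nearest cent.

After Purchase 1: 345 on hand, pool $2,415.00 (≈ $7.0000 each)
After Purchase 2: 593 on hand, pool $3,407.00 (≈ $5.7454 each)
Sale 1, sell 357: 357/593 × $3,407.00 → $2,051.09
After Purchase 3: 388 on hand, pool $1,811.91 (≈ $4.6699 each)
After Purchase 4: 651 on hand, pool $3,389.91 (≈ $5.2072 each)
After Purchase 5: 805 on hand, pool $3,697.91 (≈ $4.5937 each)
Sale 2, sell 416: 416/805 × $3,697.91 → $1,910.96
Total COGS = $2,051.09 + $1,910.96 = $3,962.05
Ending inventory (cost pool remaining) = $1,786.95

Ending inventory = $1,786.95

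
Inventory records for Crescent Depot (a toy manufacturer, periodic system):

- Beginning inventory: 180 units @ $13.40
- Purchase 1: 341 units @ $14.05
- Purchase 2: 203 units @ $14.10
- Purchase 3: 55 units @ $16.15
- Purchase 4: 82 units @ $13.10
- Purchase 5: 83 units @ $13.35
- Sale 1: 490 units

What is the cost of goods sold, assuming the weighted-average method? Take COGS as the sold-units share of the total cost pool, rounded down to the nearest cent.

COGS = $6,818.39

Sale 1, sell 490: 490/944 × $13,135.85 → $6,818.39
Ending inventory (cost pool remaining) = $6,317.46
Check: goods available $13,135.85 = COGS $6,818.39 + ending $6,317.46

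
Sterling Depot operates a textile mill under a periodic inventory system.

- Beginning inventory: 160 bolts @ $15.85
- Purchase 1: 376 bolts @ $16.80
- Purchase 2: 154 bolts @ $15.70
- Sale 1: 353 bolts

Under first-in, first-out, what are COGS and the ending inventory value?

Sale 1 (353) [FIFO — oldest first]: 160 @ $15.85 + 193 @ $16.80 = $5,778.40
Ending inventory: 183 @ $16.80 + 154 @ $15.70 = $5,492.20
Check: goods available $11,270.60 = COGS $5,778.40 + ending $5,492.20

COGS = $5,778.40; ending inventory = $5,492.20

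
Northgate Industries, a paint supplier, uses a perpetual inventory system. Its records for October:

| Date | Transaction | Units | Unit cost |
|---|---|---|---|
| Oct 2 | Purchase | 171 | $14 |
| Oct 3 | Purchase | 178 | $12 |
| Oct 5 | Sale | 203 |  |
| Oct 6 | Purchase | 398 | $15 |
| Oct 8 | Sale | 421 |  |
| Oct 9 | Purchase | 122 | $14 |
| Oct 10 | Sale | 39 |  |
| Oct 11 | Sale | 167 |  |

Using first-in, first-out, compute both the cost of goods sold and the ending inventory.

COGS = $11,662; ending inventory = $546

Oct 5, 203 sold [FIFO — oldest first]: 171 @ $14 + 32 @ $12 = $2,778
Oct 8, 421 sold [FIFO — oldest first]: 146 @ $12 + 275 @ $15 = $5,877
Oct 10, 39 sold [FIFO — oldest first]: 39 @ $15 = $585
Oct 11, 167 sold [FIFO — oldest first]: 84 @ $15 + 83 @ $14 = $2,422
Total COGS = $2,778 + $5,877 + $585 + $2,422 = $11,662
Ending inventory: 39 @ $14 = $546
Check: goods available $12,208 = COGS $11,662 + ending $546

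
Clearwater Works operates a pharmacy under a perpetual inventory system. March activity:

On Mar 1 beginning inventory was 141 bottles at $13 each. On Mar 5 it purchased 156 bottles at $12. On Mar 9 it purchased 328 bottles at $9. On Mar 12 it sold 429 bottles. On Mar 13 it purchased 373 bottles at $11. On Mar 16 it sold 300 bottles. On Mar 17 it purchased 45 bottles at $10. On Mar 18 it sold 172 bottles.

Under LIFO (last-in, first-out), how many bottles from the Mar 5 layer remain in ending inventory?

Mar 12, 429 sold [LIFO — newest first]: 328 @ $9 + 101 @ $12 = $4,164
Mar 16, 300 sold [LIFO — newest first]: 300 @ $11 = $3,300
Mar 18, 172 sold [LIFO — newest first]: 45 @ $10 + 73 @ $11 + 54 @ $12 = $1,901
Total COGS = $4,164 + $3,300 + $1,901 = $9,365
Ending inventory: 141 @ $13 + 1 @ $12 = $1,845
Check: goods available $11,210 = COGS $9,365 + ending $1,845

1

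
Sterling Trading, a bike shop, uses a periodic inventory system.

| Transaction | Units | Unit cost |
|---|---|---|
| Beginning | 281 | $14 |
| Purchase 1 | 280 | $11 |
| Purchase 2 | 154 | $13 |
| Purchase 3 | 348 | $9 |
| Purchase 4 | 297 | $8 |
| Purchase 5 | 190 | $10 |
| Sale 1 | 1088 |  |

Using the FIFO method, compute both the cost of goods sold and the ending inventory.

COGS = $12,348; ending inventory = $4,076

Sale 1 (1088) [FIFO — oldest first]: 281 @ $14 + 280 @ $11 + 154 @ $13 + 348 @ $9 + 25 @ $8 = $12,348
Ending inventory: 272 @ $8 + 190 @ $10 = $4,076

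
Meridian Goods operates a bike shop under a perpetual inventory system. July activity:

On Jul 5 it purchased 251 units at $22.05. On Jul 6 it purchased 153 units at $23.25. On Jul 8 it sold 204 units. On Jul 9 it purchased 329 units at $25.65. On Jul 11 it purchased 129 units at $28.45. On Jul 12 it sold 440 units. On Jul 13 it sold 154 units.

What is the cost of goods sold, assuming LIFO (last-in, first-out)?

COGS = $19,789.50

Jul 8, 204 sold [LIFO — newest first]: 153 @ $23.25 + 51 @ $22.05 = $4,681.80
Jul 12, 440 sold [LIFO — newest first]: 129 @ $28.45 + 311 @ $25.65 = $11,647.20
Jul 13, 154 sold [LIFO — newest first]: 18 @ $25.65 + 136 @ $22.05 = $3,460.50
Total COGS = $4,681.80 + $11,647.20 + $3,460.50 = $19,789.50
Ending inventory: 64 @ $22.05 = $1,411.20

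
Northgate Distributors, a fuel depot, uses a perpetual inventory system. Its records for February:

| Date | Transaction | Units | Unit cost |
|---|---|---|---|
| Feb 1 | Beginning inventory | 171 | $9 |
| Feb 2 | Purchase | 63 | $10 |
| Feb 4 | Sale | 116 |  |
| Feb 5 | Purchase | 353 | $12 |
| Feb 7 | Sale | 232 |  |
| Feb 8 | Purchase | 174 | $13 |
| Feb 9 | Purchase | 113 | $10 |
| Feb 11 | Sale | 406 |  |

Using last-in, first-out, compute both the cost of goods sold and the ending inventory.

COGS = $8,711; ending inventory = $1,086

Feb 4, 116 sold [LIFO — newest first]: 63 @ $10 + 53 @ $9 = $1,107
Feb 7, 232 sold [LIFO — newest first]: 232 @ $12 = $2,784
Feb 11, 406 sold [LIFO — newest first]: 113 @ $10 + 174 @ $13 + 119 @ $12 = $4,820
Total COGS = $1,107 + $2,784 + $4,820 = $8,711
Ending inventory: 118 @ $9 + 2 @ $12 = $1,086
Check: goods available $9,797 = COGS $8,711 + ending $1,086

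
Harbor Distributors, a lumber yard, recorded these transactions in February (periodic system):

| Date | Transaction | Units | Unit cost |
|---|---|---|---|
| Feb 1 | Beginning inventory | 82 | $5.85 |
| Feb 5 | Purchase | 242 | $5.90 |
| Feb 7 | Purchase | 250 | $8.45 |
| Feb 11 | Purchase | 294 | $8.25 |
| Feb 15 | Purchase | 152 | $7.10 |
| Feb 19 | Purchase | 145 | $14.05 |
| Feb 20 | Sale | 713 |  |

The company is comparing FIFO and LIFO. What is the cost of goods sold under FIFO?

FIFO COGS: 82 @ $5.85 + 242 @ $5.90 + 250 @ $8.45 + 139 @ $8.25 = $5,166.75
LIFO COGS: 145 @ $14.05 + 152 @ $7.10 + 294 @ $8.25 + 122 @ $8.45 = $6,572.85

COGS = $5,166.75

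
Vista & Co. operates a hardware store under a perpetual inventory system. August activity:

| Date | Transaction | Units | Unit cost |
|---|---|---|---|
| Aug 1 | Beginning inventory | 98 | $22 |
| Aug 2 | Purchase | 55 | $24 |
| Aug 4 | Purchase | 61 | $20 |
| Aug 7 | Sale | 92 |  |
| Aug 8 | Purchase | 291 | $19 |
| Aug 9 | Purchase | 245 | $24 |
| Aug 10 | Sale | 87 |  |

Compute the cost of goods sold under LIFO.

Aug 7, 92 sold [LIFO — newest first]: 61 @ $20 + 31 @ $24 = $1,964
Aug 10, 87 sold [LIFO — newest first]: 87 @ $24 = $2,088
Total COGS = $1,964 + $2,088 = $4,052
Ending inventory: 98 @ $22 + 24 @ $24 + 291 @ $19 + 158 @ $24 = $12,053

COGS = $4,052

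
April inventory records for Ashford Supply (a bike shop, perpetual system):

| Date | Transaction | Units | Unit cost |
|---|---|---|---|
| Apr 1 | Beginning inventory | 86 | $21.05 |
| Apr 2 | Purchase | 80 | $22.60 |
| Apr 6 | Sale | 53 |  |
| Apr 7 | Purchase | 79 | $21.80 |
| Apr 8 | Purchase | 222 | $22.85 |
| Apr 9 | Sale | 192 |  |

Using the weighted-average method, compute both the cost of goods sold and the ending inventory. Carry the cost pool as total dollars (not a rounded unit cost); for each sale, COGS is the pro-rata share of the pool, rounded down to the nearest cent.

After Apr 1: 86 on hand, pool $1,810.30 (≈ $21.0500 each)
After Apr 2: 166 on hand, pool $3,618.30 (≈ $21.7970 each)
Apr 6, sell 53: 53/166 × $3,618.30 → $1,155.24
After Apr 7: 192 on hand, pool $4,185.26 (≈ $21.7982 each)
After Apr 8: 414 on hand, pool $9,257.96 (≈ $22.3622 each)
Apr 9, sell 192: 192/414 × $9,257.96 → $4,293.54
Total COGS = $1,155.24 + $4,293.54 = $5,448.78
Ending inventory (cost pool remaining) = $4,964.42
Check: goods available $10,413.20 = COGS $5,448.78 + ending $4,964.42

COGS = $5,448.78; ending inventory = $4,964.42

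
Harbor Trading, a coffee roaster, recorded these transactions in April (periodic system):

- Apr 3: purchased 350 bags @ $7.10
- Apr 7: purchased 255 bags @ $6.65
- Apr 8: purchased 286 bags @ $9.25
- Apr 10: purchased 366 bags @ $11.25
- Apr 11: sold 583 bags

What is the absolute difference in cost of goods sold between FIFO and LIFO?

$2,090.30

FIFO COGS: 350 @ $7.10 + 233 @ $6.65 = $4,034.45
LIFO COGS: 366 @ $11.25 + 217 @ $9.25 = $6,124.75
Difference = |$4,034.45 − $6,124.75| = $2,090.30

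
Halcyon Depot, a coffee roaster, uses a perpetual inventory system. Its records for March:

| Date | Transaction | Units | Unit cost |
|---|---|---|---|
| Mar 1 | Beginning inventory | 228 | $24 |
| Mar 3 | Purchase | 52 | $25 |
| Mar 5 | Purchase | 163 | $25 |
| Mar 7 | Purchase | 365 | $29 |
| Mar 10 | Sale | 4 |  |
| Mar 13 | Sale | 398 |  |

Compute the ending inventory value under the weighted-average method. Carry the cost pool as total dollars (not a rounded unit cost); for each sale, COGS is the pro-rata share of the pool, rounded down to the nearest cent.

Ending inventory = $10,769.06

After Mar 1: 228 on hand, pool $5,472.00 (≈ $24.0000 each)
After Mar 3: 280 on hand, pool $6,772.00 (≈ $24.1857 each)
After Mar 5: 443 on hand, pool $10,847.00 (≈ $24.4853 each)
After Mar 7: 808 on hand, pool $21,432.00 (≈ $26.5248 each)
Mar 10, sell 4: 4/808 × $21,432.00 → $106.09
Mar 13, sell 398: 398/804 × $21,325.91 → $10,556.85
Total COGS = $106.09 + $10,556.85 = $10,662.94
Ending inventory (cost pool remaining) = $10,769.06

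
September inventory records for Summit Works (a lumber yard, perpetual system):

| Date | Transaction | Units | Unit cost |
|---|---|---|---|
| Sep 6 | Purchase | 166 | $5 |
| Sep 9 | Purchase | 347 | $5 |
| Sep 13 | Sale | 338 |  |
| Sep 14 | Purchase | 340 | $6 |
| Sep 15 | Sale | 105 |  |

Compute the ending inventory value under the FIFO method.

Ending inventory = $2,390

Sep 13, 338 sold [FIFO — oldest first]: 166 @ $5 + 172 @ $5 = $1,690
Sep 15, 105 sold [FIFO — oldest first]: 105 @ $5 = $525
Total COGS = $1,690 + $525 = $2,215
Ending inventory: 70 @ $5 + 340 @ $6 = $2,390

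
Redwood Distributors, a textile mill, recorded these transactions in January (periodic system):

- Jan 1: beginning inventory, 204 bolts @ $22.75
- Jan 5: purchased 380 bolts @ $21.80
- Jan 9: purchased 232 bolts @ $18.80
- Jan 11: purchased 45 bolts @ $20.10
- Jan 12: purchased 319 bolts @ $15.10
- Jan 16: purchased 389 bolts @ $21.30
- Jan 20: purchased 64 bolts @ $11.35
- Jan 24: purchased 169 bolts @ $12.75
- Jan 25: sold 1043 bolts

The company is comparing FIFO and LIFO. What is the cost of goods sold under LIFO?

COGS = $17,959.85

FIFO COGS: 204 @ $22.75 + 380 @ $21.80 + 232 @ $18.80 + 45 @ $20.10 + 182 @ $15.10 = $20,939.30
LIFO COGS: 169 @ $12.75 + 64 @ $11.35 + 389 @ $21.30 + 319 @ $15.10 + 45 @ $20.10 + 57 @ $18.80 = $17,959.85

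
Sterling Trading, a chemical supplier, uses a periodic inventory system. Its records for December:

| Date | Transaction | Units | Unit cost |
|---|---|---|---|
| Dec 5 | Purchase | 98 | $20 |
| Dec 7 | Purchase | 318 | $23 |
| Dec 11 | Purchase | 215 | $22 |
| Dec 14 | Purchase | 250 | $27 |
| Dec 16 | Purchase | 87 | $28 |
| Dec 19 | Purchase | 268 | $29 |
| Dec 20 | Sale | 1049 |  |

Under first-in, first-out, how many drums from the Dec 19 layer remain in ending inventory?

Dec 20, 1049 sold [FIFO — oldest first]: 98 @ $20 + 318 @ $23 + 215 @ $22 + 250 @ $27 + 87 @ $28 + 81 @ $29 = $25,539
Ending inventory: 187 @ $29 = $5,423

187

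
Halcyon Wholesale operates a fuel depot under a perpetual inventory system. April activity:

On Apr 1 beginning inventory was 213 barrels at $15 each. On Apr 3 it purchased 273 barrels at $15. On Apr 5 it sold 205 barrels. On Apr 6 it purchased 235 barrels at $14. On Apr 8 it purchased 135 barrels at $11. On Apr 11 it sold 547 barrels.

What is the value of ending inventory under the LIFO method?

Ending inventory = $1,560

Apr 5, 205 sold [LIFO — newest first]: 205 @ $15 = $3,075
Apr 11, 547 sold [LIFO — newest first]: 135 @ $11 + 235 @ $14 + 68 @ $15 + 109 @ $15 = $7,430
Total COGS = $3,075 + $7,430 = $10,505
Ending inventory: 104 @ $15 = $1,560
Check: goods available $12,065 = COGS $10,505 + ending $1,560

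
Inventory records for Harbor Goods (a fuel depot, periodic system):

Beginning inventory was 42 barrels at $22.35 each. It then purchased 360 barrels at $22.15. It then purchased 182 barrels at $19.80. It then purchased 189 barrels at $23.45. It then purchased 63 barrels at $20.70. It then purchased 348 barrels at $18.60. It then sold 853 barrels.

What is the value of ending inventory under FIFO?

Ending inventory = $6,156.60

Sale 1 (853) [FIFO — oldest first]: 42 @ $22.35 + 360 @ $22.15 + 182 @ $19.80 + 189 @ $23.45 + 63 @ $20.70 + 17 @ $18.60 = $18,568.65
Ending inventory: 331 @ $18.60 = $6,156.60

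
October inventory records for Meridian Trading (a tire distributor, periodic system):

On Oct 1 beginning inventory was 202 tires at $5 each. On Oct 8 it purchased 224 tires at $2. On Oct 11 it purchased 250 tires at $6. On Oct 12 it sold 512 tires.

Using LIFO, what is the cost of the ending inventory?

Oct 12, 512 sold [LIFO — newest first]: 250 @ $6 + 224 @ $2 + 38 @ $5 = $2,138
Ending inventory: 164 @ $5 = $820

Ending inventory = $820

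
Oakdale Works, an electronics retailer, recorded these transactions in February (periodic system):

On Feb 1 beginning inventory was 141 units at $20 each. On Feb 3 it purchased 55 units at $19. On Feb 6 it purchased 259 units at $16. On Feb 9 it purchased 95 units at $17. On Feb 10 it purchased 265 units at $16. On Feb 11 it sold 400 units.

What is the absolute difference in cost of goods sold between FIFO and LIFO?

$634

FIFO COGS: 141 @ $20 + 55 @ $19 + 204 @ $16 = $7,129
LIFO COGS: 265 @ $16 + 95 @ $17 + 40 @ $16 = $6,495
Difference = |$7,129 − $6,495| = $634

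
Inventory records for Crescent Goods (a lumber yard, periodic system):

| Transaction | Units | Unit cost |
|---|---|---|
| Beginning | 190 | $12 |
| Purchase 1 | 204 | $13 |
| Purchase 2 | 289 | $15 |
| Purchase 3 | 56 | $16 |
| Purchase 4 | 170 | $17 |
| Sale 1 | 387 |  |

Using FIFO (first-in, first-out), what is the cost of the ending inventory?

Sale 1 (387) [FIFO — oldest first]: 190 @ $12 + 197 @ $13 = $4,841
Ending inventory: 7 @ $13 + 289 @ $15 + 56 @ $16 + 170 @ $17 = $8,212

Ending inventory = $8,212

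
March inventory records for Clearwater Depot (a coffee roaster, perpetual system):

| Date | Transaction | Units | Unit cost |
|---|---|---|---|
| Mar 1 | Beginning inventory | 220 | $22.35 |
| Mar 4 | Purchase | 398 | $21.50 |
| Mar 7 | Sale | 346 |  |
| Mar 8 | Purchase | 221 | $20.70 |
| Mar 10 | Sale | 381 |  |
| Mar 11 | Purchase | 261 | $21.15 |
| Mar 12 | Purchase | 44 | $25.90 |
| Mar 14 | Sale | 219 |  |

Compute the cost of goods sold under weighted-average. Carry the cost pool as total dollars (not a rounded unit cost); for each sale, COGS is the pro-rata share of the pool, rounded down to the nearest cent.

After Mar 1: 220 on hand, pool $4,917.00 (≈ $22.3500 each)
After Mar 4: 618 on hand, pool $13,474.00 (≈ $21.8026 each)
Mar 7, sell 346: 346/618 × $13,474.00 → $7,543.69
After Mar 8: 493 on hand, pool $10,505.01 (≈ $21.3083 each)
Mar 10, sell 381: 381/493 × $10,505.01 → $8,118.47
After Mar 11: 373 on hand, pool $7,906.69 (≈ $21.1976 each)
After Mar 12: 417 on hand, pool $9,046.29 (≈ $21.6937 each)
Mar 14, sell 219: 219/417 × $9,046.29 → $4,750.92
Total COGS = $7,543.69 + $8,118.47 + $4,750.92 = $20,413.08
Ending inventory (cost pool remaining) = $4,295.37

COGS = $20,413.08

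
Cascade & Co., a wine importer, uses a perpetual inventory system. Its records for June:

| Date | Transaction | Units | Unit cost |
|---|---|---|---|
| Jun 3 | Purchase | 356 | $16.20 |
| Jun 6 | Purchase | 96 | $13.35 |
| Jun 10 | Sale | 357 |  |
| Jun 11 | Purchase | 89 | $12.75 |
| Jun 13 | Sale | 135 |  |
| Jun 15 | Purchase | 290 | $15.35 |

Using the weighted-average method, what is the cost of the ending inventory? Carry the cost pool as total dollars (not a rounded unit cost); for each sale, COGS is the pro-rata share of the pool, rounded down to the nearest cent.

After Jun 3: 356 on hand, pool $5,767.20 (≈ $16.2000 each)
After Jun 6: 452 on hand, pool $7,048.80 (≈ $15.5947 each)
Jun 10, sell 357: 357/452 × $7,048.80 → $5,567.30
After Jun 11: 184 on hand, pool $2,616.25 (≈ $14.2188 each)
Jun 13, sell 135: 135/184 × $2,616.25 → $1,919.53
After Jun 15: 339 on hand, pool $5,148.22 (≈ $15.1865 each)
Total COGS = $5,567.30 + $1,919.53 = $7,486.83
Ending inventory (cost pool remaining) = $5,148.22

Ending inventory = $5,148.22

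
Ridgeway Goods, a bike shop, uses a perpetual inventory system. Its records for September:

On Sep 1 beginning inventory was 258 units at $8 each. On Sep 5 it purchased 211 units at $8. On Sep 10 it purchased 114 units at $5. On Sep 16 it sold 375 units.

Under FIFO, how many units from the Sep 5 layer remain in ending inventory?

Sep 16, 375 sold [FIFO — oldest first]: 258 @ $8 + 117 @ $8 = $3,000
Ending inventory: 94 @ $8 + 114 @ $5 = $1,322

94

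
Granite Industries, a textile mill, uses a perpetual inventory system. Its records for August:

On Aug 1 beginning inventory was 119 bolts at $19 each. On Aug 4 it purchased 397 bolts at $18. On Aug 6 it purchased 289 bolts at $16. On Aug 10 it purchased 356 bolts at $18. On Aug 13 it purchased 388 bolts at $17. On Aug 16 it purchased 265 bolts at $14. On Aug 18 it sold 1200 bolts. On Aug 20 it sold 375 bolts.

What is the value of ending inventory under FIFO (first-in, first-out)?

Ending inventory = $3,346

Aug 18, 1200 sold [FIFO — oldest first]: 119 @ $19 + 397 @ $18 + 289 @ $16 + 356 @ $18 + 39 @ $17 = $21,102
Aug 20, 375 sold [FIFO — oldest first]: 349 @ $17 + 26 @ $14 = $6,297
Total COGS = $21,102 + $6,297 = $27,399
Ending inventory: 239 @ $14 = $3,346
Check: goods available $30,745 = COGS $27,399 + ending $3,346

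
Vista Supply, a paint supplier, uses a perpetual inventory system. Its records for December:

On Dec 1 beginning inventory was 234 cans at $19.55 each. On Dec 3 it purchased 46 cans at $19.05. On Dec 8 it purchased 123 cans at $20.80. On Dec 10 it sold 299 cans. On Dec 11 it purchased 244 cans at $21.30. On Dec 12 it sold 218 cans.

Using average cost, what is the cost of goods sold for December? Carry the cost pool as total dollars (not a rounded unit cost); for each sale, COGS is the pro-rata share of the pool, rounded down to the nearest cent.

COGS = $10,492.98

After Dec 1: 234 on hand, pool $4,574.70 (≈ $19.5500 each)
After Dec 3: 280 on hand, pool $5,451.00 (≈ $19.4679 each)
After Dec 8: 403 on hand, pool $8,009.40 (≈ $19.8744 each)
Dec 10, sell 299: 299/403 × $8,009.40 → $5,942.45
After Dec 11: 348 on hand, pool $7,264.15 (≈ $20.8740 each)
Dec 12, sell 218: 218/348 × $7,264.15 → $4,550.53
Total COGS = $5,942.45 + $4,550.53 = $10,492.98
Ending inventory (cost pool remaining) = $2,713.62
Check: goods available $13,206.60 = COGS $10,492.98 + ending $2,713.62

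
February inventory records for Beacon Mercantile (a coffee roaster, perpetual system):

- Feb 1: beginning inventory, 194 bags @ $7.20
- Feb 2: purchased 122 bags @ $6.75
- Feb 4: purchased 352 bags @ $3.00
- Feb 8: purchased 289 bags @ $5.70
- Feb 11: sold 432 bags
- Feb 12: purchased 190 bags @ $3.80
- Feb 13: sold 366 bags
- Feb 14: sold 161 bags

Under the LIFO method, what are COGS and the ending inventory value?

Feb 11, 432 sold [LIFO — newest first]: 289 @ $5.70 + 143 @ $3.00 = $2,076.30
Feb 13, 366 sold [LIFO — newest first]: 190 @ $3.80 + 176 @ $3.00 = $1,250.00
Feb 14, 161 sold [LIFO — newest first]: 33 @ $3.00 + 122 @ $6.75 + 6 @ $7.20 = $965.70
Total COGS = $2,076.30 + $1,250.00 + $965.70 = $4,292.00
Ending inventory: 188 @ $7.20 = $1,353.60

COGS = $4,292.00; ending inventory = $1,353.60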